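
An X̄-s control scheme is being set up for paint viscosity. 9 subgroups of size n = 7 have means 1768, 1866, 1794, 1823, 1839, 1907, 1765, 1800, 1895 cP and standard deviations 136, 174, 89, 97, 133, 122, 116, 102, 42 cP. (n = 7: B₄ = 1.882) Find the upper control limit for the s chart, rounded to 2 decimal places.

211.41

s̄ = (136 + 174 + 89 + 97 + 133 + 122 + 116 + 102 + 42) / 9 = 112.3333
UCL_s = B₄·s̄ = 1.882 × 112.3333 = 211.4113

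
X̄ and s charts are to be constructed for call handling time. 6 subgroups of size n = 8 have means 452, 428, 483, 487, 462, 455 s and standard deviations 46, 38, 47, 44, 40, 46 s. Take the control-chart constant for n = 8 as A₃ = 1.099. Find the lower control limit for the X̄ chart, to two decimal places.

X̄̄ = (452 + 428 + 483 + 487 + 462 + 455) / 6 = 461.1667
s̄ = (46 + 38 + 47 + 44 + 40 + 46) / 6 = 43.5000
LCL = X̄̄ − A₃·s̄ = 461.1667 − 1.099 × 43.5000 = 413.3602

413.36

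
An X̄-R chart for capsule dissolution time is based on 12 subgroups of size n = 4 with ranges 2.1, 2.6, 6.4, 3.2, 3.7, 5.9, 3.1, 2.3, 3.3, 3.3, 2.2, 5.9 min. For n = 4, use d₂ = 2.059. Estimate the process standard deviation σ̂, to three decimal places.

R̄ = (2.1 + 2.6 + 6.4 + 3.2 + 3.7 + 5.9 + 3.1 + 2.3 + 3.3 + 3.3 + 2.2 + 5.9) / 12 = 3.6667
σ̂ = R̄ / d₂ = 3.6667 / 2.059 = 1.7808

1.781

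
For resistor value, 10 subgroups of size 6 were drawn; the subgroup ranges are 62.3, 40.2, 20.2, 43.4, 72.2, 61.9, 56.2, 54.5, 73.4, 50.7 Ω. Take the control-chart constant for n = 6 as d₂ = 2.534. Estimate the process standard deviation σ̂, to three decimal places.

21.113

R̄ = (62.3 + 40.2 + 20.2 + 43.4 + 72.2 + 61.9 + 56.2 + 54.5 + 73.4 + 50.7) / 10 = 53.5000
σ̂ = R̄ / d₂ = 53.5000 / 2.534 = 21.1129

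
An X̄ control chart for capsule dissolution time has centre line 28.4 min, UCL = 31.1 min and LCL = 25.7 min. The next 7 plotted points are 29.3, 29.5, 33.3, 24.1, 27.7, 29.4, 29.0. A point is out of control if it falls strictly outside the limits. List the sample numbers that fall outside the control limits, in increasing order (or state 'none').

3, 4

Compare each point to [25.7, 31.1]: sample 3 = 33.3 > UCL; sample 4 = 24.1 < LCL.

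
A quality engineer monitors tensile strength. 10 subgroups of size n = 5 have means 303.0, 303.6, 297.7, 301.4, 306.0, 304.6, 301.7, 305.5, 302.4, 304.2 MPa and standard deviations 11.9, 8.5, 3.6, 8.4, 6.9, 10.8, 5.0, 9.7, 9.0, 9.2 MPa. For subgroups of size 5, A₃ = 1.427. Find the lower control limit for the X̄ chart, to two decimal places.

291.17

X̄̄ = (303.0 + 303.6 + 297.7 + 301.4 + 306.0 + 304.6 + 301.7 + 305.5 + 302.4 + 304.2) / 10 = 303.0100
s̄ = (11.9 + 8.5 + 3.6 + 8.4 + 6.9 + 10.8 + 5.0 + 9.7 + 9.0 + 9.2) / 10 = 8.3000
LCL = X̄̄ − A₃·s̄ = 303.0100 − 1.427 × 8.3000 = 291.1659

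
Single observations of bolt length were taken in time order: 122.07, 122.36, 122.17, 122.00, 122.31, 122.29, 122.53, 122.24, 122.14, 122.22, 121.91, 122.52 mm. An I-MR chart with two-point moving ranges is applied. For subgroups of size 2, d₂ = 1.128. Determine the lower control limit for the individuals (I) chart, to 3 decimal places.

X̄ = (122.07 + 122.36 + 122.17 + 122.00 + 122.31 + 122.29 + 122.53 + 122.24 + 122.14 + 122.22 + 121.91 + 122.52) / 12 = 122.2300
Moving ranges: 0.29, 0.19, 0.17, 0.31, 0.02, 0.24, 0.29, 0.10, 0.08, 0.31, 0.61; M̄R̄ = 2.6100 / 11 = 0.2373
LCL = X̄ − 3·M̄R̄/d₂ = 122.2300 − 3 × 0.2373 / 1.128 = 121.5990

121.599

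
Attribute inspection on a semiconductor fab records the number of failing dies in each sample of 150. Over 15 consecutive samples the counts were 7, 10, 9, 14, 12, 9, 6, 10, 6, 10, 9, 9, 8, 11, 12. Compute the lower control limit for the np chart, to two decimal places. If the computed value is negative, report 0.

p̄ = Σdᵢ / (k·n) = 142 / (15 × 150) = 0.06311
LCL = np̄ − 3·√(np̄(1−p̄)) = 9.4667 − 3 × 2.9781 = 0.5323

0.53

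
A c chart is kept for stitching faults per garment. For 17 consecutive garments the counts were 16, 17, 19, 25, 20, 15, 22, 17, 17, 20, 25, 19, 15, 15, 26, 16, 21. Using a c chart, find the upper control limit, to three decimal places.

c̄ = (16 + 17 + 19 + 25 + 20 + 15 + 22 + 17 + 17 + 20 + 25 + 19 + 15 + 15 + 26 + 16 + 21) / 17 = 325 / 17 = 19.1176
UCL = c̄ + 3√c̄ = 19.1176 + 3 × √19.1176 = 19.1176 + 3 × 4.3724 = 32.2348

32.235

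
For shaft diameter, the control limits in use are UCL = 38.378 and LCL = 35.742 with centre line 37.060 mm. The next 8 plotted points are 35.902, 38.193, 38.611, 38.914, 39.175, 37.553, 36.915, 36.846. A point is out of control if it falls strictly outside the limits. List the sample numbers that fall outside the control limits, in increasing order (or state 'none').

Compare each point to [35.742, 38.378]: sample 3 = 38.611 > UCL; sample 4 = 38.914 > UCL; sample 5 = 39.175 > UCL.

3, 4, 5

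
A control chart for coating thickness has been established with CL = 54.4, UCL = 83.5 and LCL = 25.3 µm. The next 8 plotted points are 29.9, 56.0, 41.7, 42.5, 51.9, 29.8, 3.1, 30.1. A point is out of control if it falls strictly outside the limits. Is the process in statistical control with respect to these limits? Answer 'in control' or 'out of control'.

Compare each point to [25.3, 83.5]: sample 7 = 3.1 < LCL.

out of control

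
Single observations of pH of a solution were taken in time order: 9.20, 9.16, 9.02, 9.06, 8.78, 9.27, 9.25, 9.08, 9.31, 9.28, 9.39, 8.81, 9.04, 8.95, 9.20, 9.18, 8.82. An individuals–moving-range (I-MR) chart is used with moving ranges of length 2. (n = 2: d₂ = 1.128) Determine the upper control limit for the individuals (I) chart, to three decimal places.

X̄ = (9.20 + 9.16 + 9.02 + 9.06 + 8.78 + 9.27 + 9.25 + 9.08 + 9.31 + 9.28 + 9.39 + 8.81 + 9.04 + 8.95 + 9.20 + 9.18 + 8.82) / 17 = 9.1059
Moving ranges: 0.04, 0.14, 0.04, 0.28, 0.49, 0.02, 0.17, 0.23, 0.03, 0.11, 0.58, 0.23, 0.09, 0.25, 0.02, 0.36; M̄R̄ = 3.0800 / 16 = 0.1925
UCL = X̄ + 3·M̄R̄/d₂ = 9.1059 + 3 × 0.1925 / 1.128 = 9.6179

9.618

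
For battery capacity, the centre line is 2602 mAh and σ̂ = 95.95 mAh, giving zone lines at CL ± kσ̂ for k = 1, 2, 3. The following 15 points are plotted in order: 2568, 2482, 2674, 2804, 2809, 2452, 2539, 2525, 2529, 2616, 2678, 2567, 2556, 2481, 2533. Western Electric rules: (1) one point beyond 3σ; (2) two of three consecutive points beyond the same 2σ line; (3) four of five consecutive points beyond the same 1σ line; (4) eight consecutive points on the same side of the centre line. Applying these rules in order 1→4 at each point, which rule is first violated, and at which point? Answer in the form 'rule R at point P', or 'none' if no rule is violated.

rule 2 at point 5

Zone of each point (C = within 1σ̂, B = 1σ̂–2σ̂, A = 2σ̂–3σ̂, * = beyond 3σ̂; sign = side of CL): 1:-C, 2:-B, 3:+C, 4:+A, 5:+A, 6:-B, 7:-C, 8:-C, 9:-C, 10:+C, 11:+C, 12:-C, 13:-C, 14:-B, 15:-C
Rule 2 (two of three consecutive points beyond the same 2σ limit) is satisfied at point 5.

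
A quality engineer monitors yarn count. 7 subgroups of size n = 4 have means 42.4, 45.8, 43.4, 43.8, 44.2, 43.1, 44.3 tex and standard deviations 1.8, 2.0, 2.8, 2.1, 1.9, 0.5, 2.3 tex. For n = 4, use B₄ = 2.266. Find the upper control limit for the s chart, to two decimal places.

s̄ = (1.8 + 2.0 + 2.8 + 2.1 + 1.9 + 0.5 + 2.3) / 7 = 1.9143
UCL_s = B₄·s̄ = 2.266 × 1.9143 = 4.3378

4.34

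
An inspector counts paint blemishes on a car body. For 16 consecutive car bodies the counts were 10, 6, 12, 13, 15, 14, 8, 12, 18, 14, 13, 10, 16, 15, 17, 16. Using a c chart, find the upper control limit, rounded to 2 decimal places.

c̄ = (10 + 6 + 12 + 13 + 15 + 14 + 8 + 12 + 18 + 14 + 13 + 10 + 16 + 15 + 17 + 16) / 16 = 209 / 16 = 13.0625
UCL = c̄ + 3√c̄ = 13.0625 + 3 × √13.0625 = 13.0625 + 3 × 3.6142 = 23.9051

23.91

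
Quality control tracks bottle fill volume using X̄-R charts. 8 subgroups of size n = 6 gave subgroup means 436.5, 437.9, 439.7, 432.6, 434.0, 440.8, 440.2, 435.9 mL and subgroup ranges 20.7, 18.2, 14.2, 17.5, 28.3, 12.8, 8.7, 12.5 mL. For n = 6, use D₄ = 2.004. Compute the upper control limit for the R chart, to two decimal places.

33.29

R̄ = (20.7 + 18.2 + 14.2 + 17.5 + 28.3 + 12.8 + 8.7 + 12.5) / 8 = 132.9000 / 8 = 16.6125
UCL_R = D₄·R̄ = 2.004 × 16.6125 = 33.2915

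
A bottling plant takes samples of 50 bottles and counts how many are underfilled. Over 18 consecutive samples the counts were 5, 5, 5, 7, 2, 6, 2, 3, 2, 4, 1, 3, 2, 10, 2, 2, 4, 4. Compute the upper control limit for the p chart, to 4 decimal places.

0.1895

p̄ = Σdᵢ / (k·n) = 69 / (18 × 50) = 0.07667
UCL = p̄ + 3·√(p̄(1−p̄)/n) = 0.07667 + 3 × √(0.07667×0.92333/50) = 0.07667 + 3 × 0.03763 = 0.18955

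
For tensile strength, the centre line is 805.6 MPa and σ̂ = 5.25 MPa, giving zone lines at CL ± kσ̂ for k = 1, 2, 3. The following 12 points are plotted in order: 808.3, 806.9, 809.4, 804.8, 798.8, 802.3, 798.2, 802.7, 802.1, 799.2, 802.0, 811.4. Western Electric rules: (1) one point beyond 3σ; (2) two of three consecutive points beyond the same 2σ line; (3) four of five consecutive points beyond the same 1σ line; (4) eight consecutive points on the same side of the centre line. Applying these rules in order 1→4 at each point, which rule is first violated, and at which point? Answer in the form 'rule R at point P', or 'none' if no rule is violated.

rule 4 at point 11

Zone of each point (C = within 1σ̂, B = 1σ̂–2σ̂, A = 2σ̂–3σ̂, * = beyond 3σ̂; sign = side of CL): 1:+C, 2:+C, 3:+C, 4:-C, 5:-B, 6:-C, 7:-B, 8:-C, 9:-C, 10:-B, 11:-C, 12:+B
Rule 4 (eight consecutive points on the same side of the centre line) is satisfied at point 11.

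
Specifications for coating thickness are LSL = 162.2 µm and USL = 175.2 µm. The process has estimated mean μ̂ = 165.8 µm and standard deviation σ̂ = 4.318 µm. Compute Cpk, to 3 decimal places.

Cpu = (USL − μ̂) / (3σ̂) = (175.2 − 165.8) / (3 × 4.318) = 0.7256; Cpl = (μ̂ − LSL) / (3σ̂) = (165.8 − 162.2) / (3 × 4.318) = 0.2779; Cpk = min(Cpu, Cpl) = 0.2779

0.278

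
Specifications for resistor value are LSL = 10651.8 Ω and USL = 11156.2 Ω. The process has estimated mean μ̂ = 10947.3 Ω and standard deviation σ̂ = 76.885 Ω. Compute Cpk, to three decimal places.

Cpu = (USL − μ̂) / (3σ̂) = (11156.2 − 10947.3) / (3 × 76.885) = 0.9057; Cpl = (μ̂ − LSL) / (3σ̂) = (10947.3 − 10651.8) / (3 × 76.885) = 1.2811; Cpk = min(Cpu, Cpl) = 0.9057

0.906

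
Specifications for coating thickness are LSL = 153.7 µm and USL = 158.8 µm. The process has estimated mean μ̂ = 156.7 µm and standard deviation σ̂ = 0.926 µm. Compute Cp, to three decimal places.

Cp = (USL − LSL) / (6σ̂) = (158.8 − 153.7) / (6 × 0.926) = 5.1000 / 5.5560 = 0.9179

0.918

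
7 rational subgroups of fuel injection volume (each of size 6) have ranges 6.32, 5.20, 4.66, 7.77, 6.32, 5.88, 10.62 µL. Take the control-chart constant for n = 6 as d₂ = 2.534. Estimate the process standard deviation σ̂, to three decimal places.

2.637

R̄ = (6.32 + 5.20 + 4.66 + 7.77 + 6.32 + 5.88 + 10.62) / 7 = 6.6814
σ̂ = R̄ / d₂ = 6.6814 / 2.534 = 2.6367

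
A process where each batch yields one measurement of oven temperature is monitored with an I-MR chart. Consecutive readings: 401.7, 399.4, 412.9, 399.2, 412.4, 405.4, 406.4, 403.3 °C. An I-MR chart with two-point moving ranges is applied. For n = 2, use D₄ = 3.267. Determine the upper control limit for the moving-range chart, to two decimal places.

25.11

Moving ranges: 2.3, 13.5, 13.7, 13.2, 7.0, 1.0, 3.1; M̄R̄ = 53.8000 / 7 = 7.6857
UCL_MR = D₄·M̄R̄ = 3.267 × 7.6857 = 25.1092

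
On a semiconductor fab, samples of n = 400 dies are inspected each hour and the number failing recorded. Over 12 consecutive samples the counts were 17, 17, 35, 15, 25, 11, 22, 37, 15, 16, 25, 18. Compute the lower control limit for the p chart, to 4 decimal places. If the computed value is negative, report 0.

0.0192

p̄ = Σdᵢ / (k·n) = 253 / (12 × 400) = 0.05271
LCL = p̄ − 3·√(p̄(1−p̄)/n) = 0.05271 − 3 × 0.01117 = 0.01919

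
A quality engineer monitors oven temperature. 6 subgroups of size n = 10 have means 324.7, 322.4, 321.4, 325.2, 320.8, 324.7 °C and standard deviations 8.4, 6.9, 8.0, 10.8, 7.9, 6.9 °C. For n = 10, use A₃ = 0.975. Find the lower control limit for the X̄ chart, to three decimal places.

X̄̄ = (324.7 + 322.4 + 321.4 + 325.2 + 320.8 + 324.7) / 6 = 323.2000
s̄ = (8.4 + 6.9 + 8.0 + 10.8 + 7.9 + 6.9) / 6 = 8.1500
LCL = X̄̄ − A₃·s̄ = 323.2000 − 0.975 × 8.1500 = 315.2537

315.254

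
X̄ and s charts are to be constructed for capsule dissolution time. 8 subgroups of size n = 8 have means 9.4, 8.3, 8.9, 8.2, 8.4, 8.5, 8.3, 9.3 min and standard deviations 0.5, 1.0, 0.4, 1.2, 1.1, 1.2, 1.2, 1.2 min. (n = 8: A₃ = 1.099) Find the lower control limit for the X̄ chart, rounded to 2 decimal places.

7.59

X̄̄ = (9.4 + 8.3 + 8.9 + 8.2 + 8.4 + 8.5 + 8.3 + 9.3) / 8 = 8.6625
s̄ = (0.5 + 1.0 + 0.4 + 1.2 + 1.1 + 1.2 + 1.2 + 1.2) / 8 = 0.9750
LCL = X̄̄ − A₃·s̄ = 8.6625 − 1.099 × 0.9750 = 7.5910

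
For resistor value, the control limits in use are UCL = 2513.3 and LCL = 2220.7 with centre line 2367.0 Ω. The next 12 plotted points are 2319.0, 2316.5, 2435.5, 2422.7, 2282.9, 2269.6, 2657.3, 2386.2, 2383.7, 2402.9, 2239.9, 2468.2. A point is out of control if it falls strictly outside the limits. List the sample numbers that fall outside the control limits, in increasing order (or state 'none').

Compare each point to [2220.7, 2513.3]: sample 7 = 2657.3 > UCL.

7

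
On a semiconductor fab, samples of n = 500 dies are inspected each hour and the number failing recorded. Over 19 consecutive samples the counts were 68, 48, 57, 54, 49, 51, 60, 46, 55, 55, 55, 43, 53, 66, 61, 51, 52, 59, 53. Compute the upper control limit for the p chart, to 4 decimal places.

0.1509

p̄ = Σdᵢ / (k·n) = 1036 / (19 × 500) = 0.10905
UCL = p̄ + 3·√(p̄(1−p̄)/n) = 0.10905 + 3 × √(0.10905×0.89095/500) = 0.10905 + 3 × 0.01394 = 0.15087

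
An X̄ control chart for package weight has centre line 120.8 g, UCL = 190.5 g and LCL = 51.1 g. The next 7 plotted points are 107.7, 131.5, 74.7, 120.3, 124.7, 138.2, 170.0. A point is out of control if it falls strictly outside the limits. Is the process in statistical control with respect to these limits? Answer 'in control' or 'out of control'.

All 7 points lie within [51.1, 190.5].

in control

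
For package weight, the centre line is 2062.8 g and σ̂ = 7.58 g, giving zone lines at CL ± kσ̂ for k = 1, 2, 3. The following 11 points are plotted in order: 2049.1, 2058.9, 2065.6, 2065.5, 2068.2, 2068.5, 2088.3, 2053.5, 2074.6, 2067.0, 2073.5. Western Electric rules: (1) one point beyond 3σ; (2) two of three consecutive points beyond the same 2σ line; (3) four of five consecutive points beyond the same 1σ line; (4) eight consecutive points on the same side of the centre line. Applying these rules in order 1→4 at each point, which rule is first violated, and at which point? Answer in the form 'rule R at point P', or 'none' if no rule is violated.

rule 1 at point 7

Zone of each point (C = within 1σ̂, B = 1σ̂–2σ̂, A = 2σ̂–3σ̂, * = beyond 3σ̂; sign = side of CL): 1:-B, 2:-C, 3:+C, 4:+C, 5:+C, 6:+C, 7:+*, 8:-B, 9:+B, 10:+C, 11:+B
Rule 1 (one point beyond the 3σ limits) is satisfied at point 7.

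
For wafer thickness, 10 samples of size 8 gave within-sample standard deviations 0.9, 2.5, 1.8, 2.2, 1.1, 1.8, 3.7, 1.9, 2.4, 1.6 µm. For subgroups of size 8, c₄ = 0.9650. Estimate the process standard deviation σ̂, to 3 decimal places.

2.062

s̄ = (0.9 + 2.5 + 1.8 + 2.2 + 1.1 + 1.8 + 3.7 + 1.9 + 2.4 + 1.6) / 10 = 1.9900
σ̂ = s̄ / c₄ = 1.9900 / 0.9650 = 2.0622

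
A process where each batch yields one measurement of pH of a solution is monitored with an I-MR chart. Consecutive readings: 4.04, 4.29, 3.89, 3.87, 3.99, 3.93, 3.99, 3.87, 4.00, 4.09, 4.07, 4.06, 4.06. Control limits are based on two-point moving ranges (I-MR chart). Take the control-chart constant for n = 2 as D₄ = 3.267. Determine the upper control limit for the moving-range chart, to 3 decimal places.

Moving ranges: 0.25, 0.40, 0.02, 0.12, 0.06, 0.06, 0.12, 0.13, 0.09, 0.02, 0.01, 0.00; M̄R̄ = 1.2800 / 12 = 0.1067
UCL_MR = D₄·M̄R̄ = 3.267 × 0.1067 = 0.3485

0.348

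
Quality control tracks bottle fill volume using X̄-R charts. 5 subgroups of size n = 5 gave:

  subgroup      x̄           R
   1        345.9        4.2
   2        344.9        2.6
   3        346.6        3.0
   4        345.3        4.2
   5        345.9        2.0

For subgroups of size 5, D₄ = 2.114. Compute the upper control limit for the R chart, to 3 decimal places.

R̄ = (4.2 + 2.6 + 3.0 + 4.2 + 2.0) / 5 = 16.0000 / 5 = 3.2000
UCL_R = D₄·R̄ = 2.114 × 3.2000 = 6.7648

6.765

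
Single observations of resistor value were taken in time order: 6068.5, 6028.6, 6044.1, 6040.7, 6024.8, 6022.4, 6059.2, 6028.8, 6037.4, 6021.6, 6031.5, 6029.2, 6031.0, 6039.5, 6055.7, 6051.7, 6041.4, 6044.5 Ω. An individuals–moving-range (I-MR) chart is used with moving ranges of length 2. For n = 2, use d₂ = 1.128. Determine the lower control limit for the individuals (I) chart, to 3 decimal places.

6003.753

X̄ = (6068.5 + 6028.6 + 6044.1 + 6040.7 + 6024.8 + 6022.4 + 6059.2 + 6028.8 + 6037.4 + 6021.6 + 6031.5 + 6029.2 + 6031.0 + 6039.5 + 6055.7 + 6051.7 + 6041.4 + 6044.5) / 18 = 6038.9222
Moving ranges: 39.9, 15.5, 3.4, 15.9, 2.4, 36.8, 30.4, 8.6, 15.8, 9.9, 2.3, 1.8, 8.5, 16.2, 4.0, 10.3, 3.1; M̄R̄ = 224.8000 / 17 = 13.2235
LCL = X̄ − 3·M̄R̄/d₂ = 6038.9222 − 3 × 13.2235 / 1.128 = 6003.7533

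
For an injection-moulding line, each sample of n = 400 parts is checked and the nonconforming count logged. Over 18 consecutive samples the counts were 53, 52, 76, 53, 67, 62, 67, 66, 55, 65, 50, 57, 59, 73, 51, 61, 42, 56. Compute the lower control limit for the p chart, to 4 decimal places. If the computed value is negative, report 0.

0.0947

p̄ = Σdᵢ / (k·n) = 1065 / (18 × 400) = 0.14792
LCL = p̄ − 3·√(p̄(1−p̄)/n) = 0.14792 − 3 × 0.01775 = 0.09466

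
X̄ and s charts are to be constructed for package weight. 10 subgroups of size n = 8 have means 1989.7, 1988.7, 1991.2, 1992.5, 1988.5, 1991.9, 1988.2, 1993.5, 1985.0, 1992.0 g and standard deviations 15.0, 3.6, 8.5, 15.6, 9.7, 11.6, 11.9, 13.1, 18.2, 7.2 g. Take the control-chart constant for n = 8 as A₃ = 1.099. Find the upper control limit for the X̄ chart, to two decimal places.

X̄̄ = (1989.7 + 1988.7 + 1991.2 + 1992.5 + 1988.5 + 1991.9 + 1988.2 + 1993.5 + 1985.0 + 1992.0) / 10 = 1990.1200
s̄ = (15.0 + 3.6 + 8.5 + 15.6 + 9.7 + 11.6 + 11.9 + 13.1 + 18.2 + 7.2) / 10 = 11.4400
UCL = X̄̄ + A₃·s̄ = 1990.1200 + 1.099 × 11.4400 = 2002.6926

2002.69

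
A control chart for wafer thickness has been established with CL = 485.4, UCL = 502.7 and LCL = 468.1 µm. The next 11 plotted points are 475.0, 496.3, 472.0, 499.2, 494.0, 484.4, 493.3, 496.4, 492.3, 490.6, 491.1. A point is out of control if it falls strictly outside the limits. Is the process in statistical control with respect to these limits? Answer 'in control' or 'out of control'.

All 11 points lie within [468.1, 502.7].

in control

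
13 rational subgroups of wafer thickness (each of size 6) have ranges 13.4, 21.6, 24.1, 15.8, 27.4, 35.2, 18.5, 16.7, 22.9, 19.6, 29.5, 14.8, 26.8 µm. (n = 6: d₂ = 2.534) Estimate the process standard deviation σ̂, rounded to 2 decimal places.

R̄ = (13.4 + 21.6 + 24.1 + 15.8 + 27.4 + 35.2 + 18.5 + 16.7 + 22.9 + 19.6 + 29.5 + 14.8 + 26.8) / 13 = 22.0231
σ̂ = R̄ / d₂ = 22.0231 / 2.534 = 8.6910

8.69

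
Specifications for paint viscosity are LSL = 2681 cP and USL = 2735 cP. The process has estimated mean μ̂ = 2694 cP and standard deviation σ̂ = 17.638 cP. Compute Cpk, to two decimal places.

Cpu = (USL − μ̂) / (3σ̂) = (2735 − 2694) / (3 × 17.638) = 0.7748; Cpl = (μ̂ − LSL) / (3σ̂) = (2694 − 2681) / (3 × 17.638) = 0.2457; Cpk = min(Cpu, Cpl) = 0.2457

0.25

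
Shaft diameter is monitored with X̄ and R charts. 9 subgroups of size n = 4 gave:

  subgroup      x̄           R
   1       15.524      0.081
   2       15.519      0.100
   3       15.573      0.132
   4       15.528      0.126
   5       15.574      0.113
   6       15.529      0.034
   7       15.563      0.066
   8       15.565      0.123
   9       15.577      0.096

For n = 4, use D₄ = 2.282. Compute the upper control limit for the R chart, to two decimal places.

0.22

R̄ = (0.081 + 0.100 + 0.132 + 0.126 + 0.113 + 0.034 + 0.066 + 0.123 + 0.096) / 9 = 0.8710 / 9 = 0.0968
UCL_R = D₄·R̄ = 2.282 × 0.0968 = 0.2208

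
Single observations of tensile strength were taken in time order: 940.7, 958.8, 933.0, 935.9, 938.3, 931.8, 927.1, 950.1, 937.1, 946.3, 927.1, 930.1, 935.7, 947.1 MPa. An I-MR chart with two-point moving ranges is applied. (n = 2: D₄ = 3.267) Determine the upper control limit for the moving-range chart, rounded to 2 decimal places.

36.39

Moving ranges: 18.1, 25.8, 2.9, 2.4, 6.5, 4.7, 23.0, 13.0, 9.2, 19.2, 3.0, 5.6, 11.4; M̄R̄ = 144.8000 / 13 = 11.1385
UCL_MR = D₄·M̄R̄ = 3.267 × 11.1385 = 36.3894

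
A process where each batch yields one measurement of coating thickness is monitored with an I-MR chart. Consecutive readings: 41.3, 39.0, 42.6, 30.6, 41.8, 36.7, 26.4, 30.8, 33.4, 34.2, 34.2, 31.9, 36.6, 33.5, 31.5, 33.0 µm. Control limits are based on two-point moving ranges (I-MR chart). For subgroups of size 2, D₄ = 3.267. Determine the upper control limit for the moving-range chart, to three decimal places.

14.353

Moving ranges: 2.3, 3.6, 12.0, 11.2, 5.1, 10.3, 4.4, 2.6, 0.8, 0.0, 2.3, 4.7, 3.1, 2.0, 1.5; M̄R̄ = 65.9000 / 15 = 4.3933
UCL_MR = D₄·M̄R̄ = 3.267 × 4.3933 = 14.3530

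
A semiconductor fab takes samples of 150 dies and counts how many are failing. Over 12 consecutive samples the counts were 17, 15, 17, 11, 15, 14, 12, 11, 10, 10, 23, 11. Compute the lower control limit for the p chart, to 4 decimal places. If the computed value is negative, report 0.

0.0213

p̄ = Σdᵢ / (k·n) = 166 / (12 × 150) = 0.09222
LCL = p̄ − 3·√(p̄(1−p̄)/n) = 0.09222 − 3 × 0.02362 = 0.02135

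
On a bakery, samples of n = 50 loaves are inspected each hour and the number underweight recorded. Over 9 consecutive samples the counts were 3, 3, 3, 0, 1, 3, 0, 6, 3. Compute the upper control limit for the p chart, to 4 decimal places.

0.1404

p̄ = Σdᵢ / (k·n) = 22 / (9 × 50) = 0.04889
UCL = p̄ + 3·√(p̄(1−p̄)/n) = 0.04889 + 3 × √(0.04889×0.95111/50) = 0.04889 + 3 × 0.03050 = 0.14038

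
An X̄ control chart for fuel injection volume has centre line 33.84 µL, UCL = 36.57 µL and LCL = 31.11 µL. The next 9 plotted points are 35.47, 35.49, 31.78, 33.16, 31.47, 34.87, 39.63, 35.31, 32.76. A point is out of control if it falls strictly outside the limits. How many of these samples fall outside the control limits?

Compare each point to [31.11, 36.57]: sample 7 = 39.63 > UCL.

1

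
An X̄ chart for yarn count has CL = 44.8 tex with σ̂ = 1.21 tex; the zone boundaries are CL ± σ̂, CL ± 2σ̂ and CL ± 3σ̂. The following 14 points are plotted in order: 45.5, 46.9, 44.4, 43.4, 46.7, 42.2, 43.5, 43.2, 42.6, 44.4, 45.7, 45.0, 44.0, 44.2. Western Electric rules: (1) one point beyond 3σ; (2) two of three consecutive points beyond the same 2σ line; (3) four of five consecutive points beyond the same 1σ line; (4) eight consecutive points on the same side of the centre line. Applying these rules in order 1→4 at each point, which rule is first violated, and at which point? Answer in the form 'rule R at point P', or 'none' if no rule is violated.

Zone of each point (C = within 1σ̂, B = 1σ̂–2σ̂, A = 2σ̂–3σ̂, * = beyond 3σ̂; sign = side of CL): 1:+C, 2:+B, 3:-C, 4:-B, 5:+B, 6:-A, 7:-B, 8:-B, 9:-B, 10:-C, 11:+C, 12:+C, 13:-C, 14:-C
Rule 3 (four of five consecutive points beyond the same 1σ limit) is satisfied at point 8.

rule 3 at point 8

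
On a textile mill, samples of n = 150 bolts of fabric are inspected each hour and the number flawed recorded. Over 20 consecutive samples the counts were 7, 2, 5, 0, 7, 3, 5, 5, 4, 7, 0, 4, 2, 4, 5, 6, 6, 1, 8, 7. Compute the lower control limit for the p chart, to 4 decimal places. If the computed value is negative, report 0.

p̄ = Σdᵢ / (k·n) = 88 / (20 × 150) = 0.02933
LCL = p̄ − 3·√(p̄(1−p̄)/n) = 0.02933 − 3 × 0.01378 = -0.01200 → 0 (negative, so LCL = 0)

0.0000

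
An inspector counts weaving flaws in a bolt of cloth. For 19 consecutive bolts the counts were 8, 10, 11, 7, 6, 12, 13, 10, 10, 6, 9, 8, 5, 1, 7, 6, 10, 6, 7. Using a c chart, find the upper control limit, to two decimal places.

c̄ = (8 + 10 + 11 + 7 + 6 + 12 + 13 + 10 + 10 + 6 + 9 + 8 + 5 + 1 + 7 + 6 + 10 + 6 + 7) / 19 = 152 / 19 = 8.0000
UCL = c̄ + 3√c̄ = 8.0000 + 3 × √8.0000 = 8.0000 + 3 × 2.8284 = 16.4853

16.49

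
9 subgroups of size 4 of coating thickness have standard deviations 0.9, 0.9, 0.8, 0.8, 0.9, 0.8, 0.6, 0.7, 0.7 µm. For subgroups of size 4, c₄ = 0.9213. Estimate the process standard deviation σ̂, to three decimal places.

s̄ = (0.9 + 0.9 + 0.8 + 0.8 + 0.9 + 0.8 + 0.6 + 0.7 + 0.7) / 9 = 0.7889
σ̂ = s̄ / c₄ = 0.7889 / 0.9213 = 0.8563

0.856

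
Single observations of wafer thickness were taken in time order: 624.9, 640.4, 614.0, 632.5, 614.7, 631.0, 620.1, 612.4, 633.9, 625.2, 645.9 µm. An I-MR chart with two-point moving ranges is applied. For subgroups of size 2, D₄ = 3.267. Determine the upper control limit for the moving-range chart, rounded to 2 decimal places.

Moving ranges: 15.5, 26.4, 18.5, 17.8, 16.3, 10.9, 7.7, 21.5, 8.7, 20.7; M̄R̄ = 164.0000 / 10 = 16.4000
UCL_MR = D₄·M̄R̄ = 3.267 × 16.4000 = 53.5788

53.58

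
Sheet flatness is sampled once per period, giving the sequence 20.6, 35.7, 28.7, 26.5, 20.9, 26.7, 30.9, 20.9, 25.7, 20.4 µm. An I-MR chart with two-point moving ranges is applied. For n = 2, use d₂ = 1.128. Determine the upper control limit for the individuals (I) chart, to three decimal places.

X̄ = (20.6 + 35.7 + 28.7 + 26.5 + 20.9 + 26.7 + 30.9 + 20.9 + 25.7 + 20.4) / 10 = 25.7000
Moving ranges: 15.1, 7.0, 2.2, 5.6, 5.8, 4.2, 10.0, 4.8, 5.3; M̄R̄ = 60.0000 / 9 = 6.6667
UCL = X̄ + 3·M̄R̄/d₂ = 25.7000 + 3 × 6.6667 / 1.128 = 43.4305

43.430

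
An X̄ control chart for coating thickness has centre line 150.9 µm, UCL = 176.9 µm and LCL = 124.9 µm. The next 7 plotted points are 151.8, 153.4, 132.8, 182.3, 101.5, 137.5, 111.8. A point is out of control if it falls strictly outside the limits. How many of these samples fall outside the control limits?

Compare each point to [124.9, 176.9]: sample 4 = 182.3 > UCL; sample 5 = 101.5 < LCL; sample 7 = 111.8 < LCL.

3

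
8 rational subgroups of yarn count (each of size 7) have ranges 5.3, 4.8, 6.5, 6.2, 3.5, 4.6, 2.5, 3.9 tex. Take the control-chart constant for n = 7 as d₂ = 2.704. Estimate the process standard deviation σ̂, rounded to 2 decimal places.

R̄ = (5.3 + 4.8 + 6.5 + 6.2 + 3.5 + 4.6 + 2.5 + 3.9) / 8 = 4.6625
σ̂ = R̄ / d₂ = 4.6625 / 2.704 = 1.7243

1.72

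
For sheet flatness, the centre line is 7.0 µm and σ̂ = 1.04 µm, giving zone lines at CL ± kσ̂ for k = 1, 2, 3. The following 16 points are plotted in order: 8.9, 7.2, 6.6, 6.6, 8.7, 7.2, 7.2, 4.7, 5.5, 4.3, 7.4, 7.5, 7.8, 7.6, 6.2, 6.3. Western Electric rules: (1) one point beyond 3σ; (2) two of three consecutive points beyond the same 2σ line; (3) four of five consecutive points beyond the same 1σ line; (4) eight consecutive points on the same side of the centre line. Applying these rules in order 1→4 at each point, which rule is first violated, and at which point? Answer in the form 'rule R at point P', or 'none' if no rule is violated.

rule 2 at point 10

Zone of each point (C = within 1σ̂, B = 1σ̂–2σ̂, A = 2σ̂–3σ̂, * = beyond 3σ̂; sign = side of CL): 1:+B, 2:+C, 3:-C, 4:-C, 5:+B, 6:+C, 7:+C, 8:-A, 9:-B, 10:-A, 11:+C, 12:+C, 13:+C, 14:+C, 15:-C, 16:-C
Rule 2 (two of three consecutive points beyond the same 2σ limit) is satisfied at point 10.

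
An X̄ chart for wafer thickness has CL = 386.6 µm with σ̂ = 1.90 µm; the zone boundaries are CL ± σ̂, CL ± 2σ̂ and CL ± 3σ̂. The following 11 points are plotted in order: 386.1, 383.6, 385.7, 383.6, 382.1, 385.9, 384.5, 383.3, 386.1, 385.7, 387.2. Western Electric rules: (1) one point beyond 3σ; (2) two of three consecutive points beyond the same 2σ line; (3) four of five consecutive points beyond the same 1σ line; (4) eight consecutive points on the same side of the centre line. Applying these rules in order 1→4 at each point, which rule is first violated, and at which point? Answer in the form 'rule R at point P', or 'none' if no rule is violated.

Zone of each point (C = within 1σ̂, B = 1σ̂–2σ̂, A = 2σ̂–3σ̂, * = beyond 3σ̂; sign = side of CL): 1:-C, 2:-B, 3:-C, 4:-B, 5:-A, 6:-C, 7:-B, 8:-B, 9:-C, 10:-C, 11:+C
Rule 3 (four of five consecutive points beyond the same 1σ limit) is satisfied at point 8.

rule 3 at point 8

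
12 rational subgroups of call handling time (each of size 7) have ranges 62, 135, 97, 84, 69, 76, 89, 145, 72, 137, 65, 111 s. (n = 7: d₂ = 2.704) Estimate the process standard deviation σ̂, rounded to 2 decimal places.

R̄ = (62 + 135 + 97 + 84 + 69 + 76 + 89 + 145 + 72 + 137 + 65 + 111) / 12 = 95.1667
σ̂ = R̄ / d₂ = 95.1667 / 2.704 = 35.1948

35.19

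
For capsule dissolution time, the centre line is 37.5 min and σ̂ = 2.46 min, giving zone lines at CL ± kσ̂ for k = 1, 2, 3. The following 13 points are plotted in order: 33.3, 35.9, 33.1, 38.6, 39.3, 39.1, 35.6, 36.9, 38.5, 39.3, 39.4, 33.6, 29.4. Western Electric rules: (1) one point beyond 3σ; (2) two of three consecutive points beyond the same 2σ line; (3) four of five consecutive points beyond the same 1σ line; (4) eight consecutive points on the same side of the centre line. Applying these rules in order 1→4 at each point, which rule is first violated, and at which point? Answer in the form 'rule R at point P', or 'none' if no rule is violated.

rule 1 at point 13

Zone of each point (C = within 1σ̂, B = 1σ̂–2σ̂, A = 2σ̂–3σ̂, * = beyond 3σ̂; sign = side of CL): 1:-B, 2:-C, 3:-B, 4:+C, 5:+C, 6:+C, 7:-C, 8:-C, 9:+C, 10:+C, 11:+C, 12:-B, 13:-*
Rule 1 (one point beyond the 3σ limits) is satisfied at point 13.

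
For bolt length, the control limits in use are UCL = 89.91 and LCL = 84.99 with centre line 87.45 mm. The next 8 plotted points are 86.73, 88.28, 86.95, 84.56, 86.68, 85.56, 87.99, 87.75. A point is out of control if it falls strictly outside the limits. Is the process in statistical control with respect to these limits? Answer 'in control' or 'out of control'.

Compare each point to [84.99, 89.91]: sample 4 = 84.56 < LCL.

out of control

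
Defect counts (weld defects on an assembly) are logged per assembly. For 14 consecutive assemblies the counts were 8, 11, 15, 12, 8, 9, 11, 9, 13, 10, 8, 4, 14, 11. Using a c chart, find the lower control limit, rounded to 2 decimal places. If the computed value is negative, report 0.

c̄ = (8 + 11 + 15 + 12 + 8 + 9 + 11 + 9 + 13 + 10 + 8 + 4 + 14 + 11) / 14 = 143 / 14 = 10.2143
LCL = c̄ − 3√c̄ = 10.2143 − 3 × 3.1960 = 0.6263

0.63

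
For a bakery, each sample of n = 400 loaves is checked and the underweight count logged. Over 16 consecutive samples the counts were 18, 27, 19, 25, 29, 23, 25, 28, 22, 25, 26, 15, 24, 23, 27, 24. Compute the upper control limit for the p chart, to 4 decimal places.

0.0948

p̄ = Σdᵢ / (k·n) = 380 / (16 × 400) = 0.05937
UCL = p̄ + 3·√(p̄(1−p̄)/n) = 0.05937 + 3 × √(0.05937×0.94063/400) = 0.05937 + 3 × 0.01182 = 0.09482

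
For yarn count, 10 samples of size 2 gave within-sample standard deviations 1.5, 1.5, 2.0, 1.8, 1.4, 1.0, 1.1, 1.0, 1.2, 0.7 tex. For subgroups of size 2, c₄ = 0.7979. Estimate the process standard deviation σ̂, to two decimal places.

1.65

s̄ = (1.5 + 1.5 + 2.0 + 1.8 + 1.4 + 1.0 + 1.1 + 1.0 + 1.2 + 0.7) / 10 = 1.3200
σ̂ = s̄ / c₄ = 1.3200 / 0.7979 = 1.6543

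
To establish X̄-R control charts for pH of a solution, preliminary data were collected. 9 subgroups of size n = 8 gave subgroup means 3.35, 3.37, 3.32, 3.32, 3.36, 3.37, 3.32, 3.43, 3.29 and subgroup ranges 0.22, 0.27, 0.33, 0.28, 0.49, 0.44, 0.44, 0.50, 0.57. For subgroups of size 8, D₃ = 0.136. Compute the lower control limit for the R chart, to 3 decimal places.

0.053

R̄ = (0.22 + 0.27 + 0.33 + 0.28 + 0.49 + 0.44 + 0.44 + 0.50 + 0.57) / 9 = 3.5400 / 9 = 0.3933
LCL_R = D₃·R̄ = 0.136 × 0.3933 = 0.0535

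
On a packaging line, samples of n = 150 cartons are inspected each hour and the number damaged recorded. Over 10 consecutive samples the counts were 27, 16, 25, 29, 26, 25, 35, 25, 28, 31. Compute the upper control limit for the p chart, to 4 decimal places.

0.2717

p̄ = Σdᵢ / (k·n) = 267 / (10 × 150) = 0.17800
UCL = p̄ + 3·√(p̄(1−p̄)/n) = 0.17800 + 3 × √(0.17800×0.82200/150) = 0.17800 + 3 × 0.03123 = 0.27170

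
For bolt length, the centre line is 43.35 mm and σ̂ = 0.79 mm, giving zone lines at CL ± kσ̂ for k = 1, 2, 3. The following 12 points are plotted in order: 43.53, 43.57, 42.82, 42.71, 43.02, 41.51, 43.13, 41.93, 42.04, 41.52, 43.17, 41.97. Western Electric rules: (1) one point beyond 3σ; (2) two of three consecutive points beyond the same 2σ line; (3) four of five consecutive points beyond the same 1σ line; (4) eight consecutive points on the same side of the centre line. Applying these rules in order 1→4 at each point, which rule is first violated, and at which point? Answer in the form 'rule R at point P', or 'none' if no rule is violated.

Zone of each point (C = within 1σ̂, B = 1σ̂–2σ̂, A = 2σ̂–3σ̂, * = beyond 3σ̂; sign = side of CL): 1:+C, 2:+C, 3:-C, 4:-C, 5:-C, 6:-A, 7:-C, 8:-B, 9:-B, 10:-A, 11:-C, 12:-B
Rule 3 (four of five consecutive points beyond the same 1σ limit) is satisfied at point 10.

rule 3 at point 10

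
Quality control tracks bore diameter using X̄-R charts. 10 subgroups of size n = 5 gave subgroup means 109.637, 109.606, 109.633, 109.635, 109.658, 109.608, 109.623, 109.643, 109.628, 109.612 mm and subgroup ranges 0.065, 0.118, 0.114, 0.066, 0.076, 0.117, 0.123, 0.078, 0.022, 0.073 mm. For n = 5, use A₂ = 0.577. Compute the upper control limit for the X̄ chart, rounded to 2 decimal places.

109.68

X̄̄ = (109.637 + 109.606 + 109.633 + 109.635 + 109.658 + 109.608 + 109.623 + 109.643 + 109.628 + 109.612) / 10 = 1096.2830 / 10 = 109.6283
R̄ = (0.065 + 0.118 + 0.114 + 0.066 + 0.076 + 0.117 + 0.123 + 0.078 + 0.022 + 0.073) / 10 = 0.8520 / 10 = 0.0852
UCL = X̄̄ + A₂·R̄ = 109.6283 + 0.577 × 0.0852 = 109.6775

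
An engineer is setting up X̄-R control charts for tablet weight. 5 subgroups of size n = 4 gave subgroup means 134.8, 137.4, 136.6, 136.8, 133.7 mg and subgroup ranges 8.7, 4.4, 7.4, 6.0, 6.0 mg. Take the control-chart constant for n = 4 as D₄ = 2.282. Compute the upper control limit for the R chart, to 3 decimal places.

R̄ = (8.7 + 4.4 + 7.4 + 6.0 + 6.0) / 5 = 32.5000 / 5 = 6.5000
UCL_R = D₄·R̄ = 2.282 × 6.5000 = 14.8330

14.833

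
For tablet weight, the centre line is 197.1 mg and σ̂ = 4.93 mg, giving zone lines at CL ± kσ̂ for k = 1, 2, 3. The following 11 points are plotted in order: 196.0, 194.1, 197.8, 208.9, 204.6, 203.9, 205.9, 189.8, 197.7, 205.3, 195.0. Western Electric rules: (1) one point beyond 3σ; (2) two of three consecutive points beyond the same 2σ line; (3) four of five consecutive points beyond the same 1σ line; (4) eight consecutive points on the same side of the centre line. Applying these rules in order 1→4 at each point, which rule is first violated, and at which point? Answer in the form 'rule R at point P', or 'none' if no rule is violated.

rule 3 at point 7

Zone of each point (C = within 1σ̂, B = 1σ̂–2σ̂, A = 2σ̂–3σ̂, * = beyond 3σ̂; sign = side of CL): 1:-C, 2:-C, 3:+C, 4:+A, 5:+B, 6:+B, 7:+B, 8:-B, 9:+C, 10:+B, 11:-C
Rule 3 (four of five consecutive points beyond the same 1σ limit) is satisfied at point 7.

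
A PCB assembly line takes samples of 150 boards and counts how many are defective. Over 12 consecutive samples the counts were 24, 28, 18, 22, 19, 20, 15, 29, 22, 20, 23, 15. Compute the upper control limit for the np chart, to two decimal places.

34.06

p̄ = Σdᵢ / (k·n) = 255 / (12 × 150) = 0.14167
UCL = np̄ + 3·√(np̄(1−p̄)) = 21.2500 + 3 × √(21.2500×0.85833) = 21.2500 + 3 × 4.2708 = 34.0623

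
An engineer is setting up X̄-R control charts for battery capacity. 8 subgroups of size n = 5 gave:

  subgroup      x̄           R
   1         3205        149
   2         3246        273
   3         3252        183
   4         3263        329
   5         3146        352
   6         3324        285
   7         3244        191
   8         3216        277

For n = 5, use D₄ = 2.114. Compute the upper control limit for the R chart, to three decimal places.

R̄ = (149 + 273 + 183 + 329 + 352 + 285 + 191 + 277) / 8 = 2039.0000 / 8 = 254.8750
UCL_R = D₄·R̄ = 2.114 × 254.8750 = 538.8057

538.806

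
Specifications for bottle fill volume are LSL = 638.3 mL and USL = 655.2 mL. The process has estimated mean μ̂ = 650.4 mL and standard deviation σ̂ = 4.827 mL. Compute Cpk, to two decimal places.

Cpu = (USL − μ̂) / (3σ̂) = (655.2 − 650.4) / (3 × 4.827) = 0.3315; Cpl = (μ̂ − LSL) / (3σ̂) = (650.4 − 638.3) / (3 × 4.827) = 0.8356; Cpk = min(Cpu, Cpl) = 0.3315

0.33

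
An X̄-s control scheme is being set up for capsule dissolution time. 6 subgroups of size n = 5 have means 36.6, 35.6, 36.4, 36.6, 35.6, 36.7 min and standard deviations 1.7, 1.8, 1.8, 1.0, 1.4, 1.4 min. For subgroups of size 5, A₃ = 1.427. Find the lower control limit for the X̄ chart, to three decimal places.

34.086

X̄̄ = (36.6 + 35.6 + 36.4 + 36.6 + 35.6 + 36.7) / 6 = 36.2500
s̄ = (1.7 + 1.8 + 1.8 + 1.0 + 1.4 + 1.4) / 6 = 1.5167
LCL = X̄̄ − A₃·s̄ = 36.2500 − 1.427 × 1.5167 = 34.0857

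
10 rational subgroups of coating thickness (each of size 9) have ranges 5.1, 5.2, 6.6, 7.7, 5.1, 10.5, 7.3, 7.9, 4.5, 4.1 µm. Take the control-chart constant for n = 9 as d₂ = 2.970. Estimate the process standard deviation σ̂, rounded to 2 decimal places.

R̄ = (5.1 + 5.2 + 6.6 + 7.7 + 5.1 + 10.5 + 7.3 + 7.9 + 4.5 + 4.1) / 10 = 6.4000
σ̂ = R̄ / d₂ = 6.4000 / 2.970 = 2.1549

2.15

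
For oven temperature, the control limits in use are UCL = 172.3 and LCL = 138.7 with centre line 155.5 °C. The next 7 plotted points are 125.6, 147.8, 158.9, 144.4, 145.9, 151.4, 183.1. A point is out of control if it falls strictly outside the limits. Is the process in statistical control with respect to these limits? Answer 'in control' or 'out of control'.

Compare each point to [138.7, 172.3]: sample 1 = 125.6 < LCL; sample 7 = 183.1 > UCL.

out of control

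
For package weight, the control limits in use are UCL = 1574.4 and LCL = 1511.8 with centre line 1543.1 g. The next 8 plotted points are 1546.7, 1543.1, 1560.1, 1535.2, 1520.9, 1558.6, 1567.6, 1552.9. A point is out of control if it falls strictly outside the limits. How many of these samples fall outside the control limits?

0

All 8 points lie within [1511.8, 1574.4].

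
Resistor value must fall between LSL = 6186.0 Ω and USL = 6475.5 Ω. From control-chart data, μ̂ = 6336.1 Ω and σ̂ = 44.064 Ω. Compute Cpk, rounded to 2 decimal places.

Cpu = (USL − μ̂) / (3σ̂) = (6475.5 − 6336.1) / (3 × 44.064) = 1.0545; Cpl = (μ̂ − LSL) / (3σ̂) = (6336.1 − 6186.0) / (3 × 44.064) = 1.1355; Cpk = min(Cpu, Cpl) = 1.0545

1.05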